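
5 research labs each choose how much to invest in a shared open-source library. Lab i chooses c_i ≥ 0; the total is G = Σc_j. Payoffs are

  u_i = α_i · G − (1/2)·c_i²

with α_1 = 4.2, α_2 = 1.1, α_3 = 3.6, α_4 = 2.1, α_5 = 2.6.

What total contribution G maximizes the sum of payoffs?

68

Planner FOC: ∂(Σu_j)/∂c_i = (Σα_j) − c_i = 0, so c_i^SO = Σα_j = 13.6 for every i; G^SO = 68.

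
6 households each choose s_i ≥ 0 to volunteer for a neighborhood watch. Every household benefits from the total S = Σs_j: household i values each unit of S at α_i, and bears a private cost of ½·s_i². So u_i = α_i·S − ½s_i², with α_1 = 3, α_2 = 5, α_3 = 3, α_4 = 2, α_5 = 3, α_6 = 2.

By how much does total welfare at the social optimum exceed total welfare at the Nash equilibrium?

678

Household i's FOC: ∂u_i/∂s_i = α_i − s_i = 0, so s_i* = α_i.
NE contributions = (3, 5, 3, 2, 3, 2); S = 18.
W^NE = (Σα)·S − ½Σα_i² = 18² − ½·60 = 294.
Planner sets s_i = Σα_j = 18 for every i, so S^SO = 6·18 = 108.
W^SO = (Σα)·S^SO − ½·6·(Σα)² = (6/2)·18² = 972.
Deadweight loss = W^SO − W^NE = 678.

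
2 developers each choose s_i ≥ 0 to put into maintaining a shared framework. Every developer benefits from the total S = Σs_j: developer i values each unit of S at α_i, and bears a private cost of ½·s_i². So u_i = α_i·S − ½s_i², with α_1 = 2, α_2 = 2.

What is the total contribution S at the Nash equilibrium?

Developer i's FOC: ∂u_i/∂s_i = α_i − s_i = 0, so s_i* = α_i.
NE contributions = (2, 2); S = 4.

4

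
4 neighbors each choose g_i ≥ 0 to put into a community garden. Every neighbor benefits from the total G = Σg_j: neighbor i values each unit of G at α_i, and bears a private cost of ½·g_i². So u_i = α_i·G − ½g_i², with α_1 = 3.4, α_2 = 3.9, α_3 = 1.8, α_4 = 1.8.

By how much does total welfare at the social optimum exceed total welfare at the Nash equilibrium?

Neighbor i's FOC: ∂u_i/∂g_i = α_i − g_i = 0, so g_i* = α_i.
NE contributions = (3.4, 3.9, 1.8, 1.8); G = 10.9.
W^NE = (Σα)·G − ½Σα_i² = 10.9² − ½·33.25 = 102.185.
Planner sets g_i = Σα_j = 10.9 for every i, so G^SO = 4·10.9 = 43.6.
W^SO = (Σα)·G^SO − ½·4·(Σα)² = (4/2)·10.9² = 237.62.
Deadweight loss = W^SO − W^NE = 135.435.

135.435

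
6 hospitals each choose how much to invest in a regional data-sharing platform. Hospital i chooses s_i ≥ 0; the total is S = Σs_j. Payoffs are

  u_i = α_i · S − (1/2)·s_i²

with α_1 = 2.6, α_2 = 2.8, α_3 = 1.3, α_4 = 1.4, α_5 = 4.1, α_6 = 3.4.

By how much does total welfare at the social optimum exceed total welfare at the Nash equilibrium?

Hospital i's FOC: ∂u_i/∂s_i = α_i − s_i = 0, so s_i* = α_i.
NE contributions = (2.6, 2.8, 1.3, 1.4, 4.1, 3.4); S = 15.6.
W^NE = (Σα)·S − ½Σα_i² = 15.6² − ½·46.62 = 220.05.
Planner sets s_i = Σα_j = 15.6 for every i, so S^SO = 6·15.6 = 93.6.
W^SO = (Σα)·S^SO − ½·6·(Σα)² = (6/2)·15.6² = 730.08.
Deadweight loss = W^SO − W^NE = 510.03.

510.03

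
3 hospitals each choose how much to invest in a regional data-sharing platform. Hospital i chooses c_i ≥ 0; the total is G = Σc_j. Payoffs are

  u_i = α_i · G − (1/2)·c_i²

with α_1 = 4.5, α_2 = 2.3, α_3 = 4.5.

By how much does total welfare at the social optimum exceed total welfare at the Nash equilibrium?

86.74

Hospital i's FOC: ∂u_i/∂c_i = α_i − c_i = 0, so c_i* = α_i.
NE contributions = (4.5, 2.3, 4.5); G = 11.3.
W^NE = (Σα)·G − ½Σα_i² = 11.3² − ½·45.79 = 104.795.
Planner sets c_i = Σα_j = 11.3 for every i, so G^SO = 3·11.3 = 33.9.
W^SO = (Σα)·G^SO − ½·3·(Σα)² = (3/2)·11.3² = 191.535.
Deadweight loss = W^SO − W^NE = 86.74.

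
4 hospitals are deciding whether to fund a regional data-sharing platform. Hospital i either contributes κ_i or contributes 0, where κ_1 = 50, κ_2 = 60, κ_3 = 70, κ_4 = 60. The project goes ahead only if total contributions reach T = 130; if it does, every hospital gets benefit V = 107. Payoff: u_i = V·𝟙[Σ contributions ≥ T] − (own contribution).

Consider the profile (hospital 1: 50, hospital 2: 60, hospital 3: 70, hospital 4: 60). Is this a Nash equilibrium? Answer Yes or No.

No

Total = 240 ≥ 130: provided.
Hospital 1 (pledges 50, payoff 57): dropping to 0 → total 190, payoff 107. Profitable deviation.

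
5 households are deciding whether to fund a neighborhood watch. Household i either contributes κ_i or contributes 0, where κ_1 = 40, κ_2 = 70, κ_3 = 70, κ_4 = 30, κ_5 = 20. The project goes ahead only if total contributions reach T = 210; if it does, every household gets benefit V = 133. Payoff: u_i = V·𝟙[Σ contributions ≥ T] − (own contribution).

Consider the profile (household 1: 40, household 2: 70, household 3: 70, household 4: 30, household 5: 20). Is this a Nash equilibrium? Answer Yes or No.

No

Total = 230 ≥ 210: provided.
Household 1 (pledges 40, payoff 93): dropping to 0 → total 190, payoff 0. No gain.
Household 2 (pledges 70, payoff 63): dropping to 0 → total 160, payoff 0. No gain.
Household 3 (pledges 70, payoff 63): dropping to 0 → total 160, payoff 0. No gain.
Household 4 (pledges 30, payoff 103): dropping to 0 → total 200, payoff 0. No gain.
Household 5 (pledges 20, payoff 113): dropping to 0 → total 210, payoff 133. Profitable deviation.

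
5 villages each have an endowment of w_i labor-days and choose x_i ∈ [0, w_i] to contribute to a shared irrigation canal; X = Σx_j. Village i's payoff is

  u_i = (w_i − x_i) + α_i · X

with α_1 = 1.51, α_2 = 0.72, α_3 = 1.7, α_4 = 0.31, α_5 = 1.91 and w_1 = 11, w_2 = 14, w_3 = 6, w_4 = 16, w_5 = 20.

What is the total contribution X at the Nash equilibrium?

37

∂u_i/∂x_i = α_i − 1, so village i contributes w_i if α_i > 1, else 0.
α_i > 1 for i ∈ {1, 3, 5}; NE contributions (11, 0, 6, 0, 20), X = 37.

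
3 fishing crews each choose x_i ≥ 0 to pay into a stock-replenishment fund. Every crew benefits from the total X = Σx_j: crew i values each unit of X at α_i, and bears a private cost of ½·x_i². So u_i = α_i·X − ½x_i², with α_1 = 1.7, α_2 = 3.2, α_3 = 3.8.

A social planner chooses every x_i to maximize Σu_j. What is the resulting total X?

Planner FOC: ∂(Σu_j)/∂x_i = (Σα_j) − x_i = 0, so x_i^SO = Σα_j = 8.7 for every i; X^SO = 26.1.

26.1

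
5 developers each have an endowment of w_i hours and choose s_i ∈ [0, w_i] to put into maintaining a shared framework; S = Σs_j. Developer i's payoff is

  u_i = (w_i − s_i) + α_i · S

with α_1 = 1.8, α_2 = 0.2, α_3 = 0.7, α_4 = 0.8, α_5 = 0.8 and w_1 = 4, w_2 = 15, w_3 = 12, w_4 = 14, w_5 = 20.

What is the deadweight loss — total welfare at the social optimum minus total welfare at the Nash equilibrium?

201.3

∂u_i/∂s_i = α_i − 1, so developer i contributes w_i if α_i > 1, else 0.
α_i > 1 for i ∈ {1}; NE contributions (4, 0, 0, 0, 0), S = 4.
W^NE = Σw_i − S^NE + (Σα_i)·S^NE = 65 + 3.3·4 = 78.2.
Planner: ∂(Σu_j)/∂s_i = Σα_j − 1 = 3.3 > 0, so everyone contributes w_i; S^SO = 65, W^SO = 65 + 3.3·65 = 279.5.
Deadweight loss = 201.3.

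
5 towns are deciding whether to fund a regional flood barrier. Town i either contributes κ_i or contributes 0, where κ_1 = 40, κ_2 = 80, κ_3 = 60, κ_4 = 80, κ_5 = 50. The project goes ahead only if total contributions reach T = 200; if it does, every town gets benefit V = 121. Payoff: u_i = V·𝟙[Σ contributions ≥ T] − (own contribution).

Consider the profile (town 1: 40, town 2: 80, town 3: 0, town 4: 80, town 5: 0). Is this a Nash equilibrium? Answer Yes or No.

Yes

Total = 200 ≥ 200: provided.
Town 1 (pledges 40, payoff 81): dropping to 0 → total 160, payoff 0. No gain.
Town 2 (pledges 80, payoff 41): dropping to 0 → total 120, payoff 0. No gain.
Town 3 (pledges 0, payoff 121): pledging 60 → total 260, payoff 61. No gain.
Town 4 (pledges 80, payoff 41): dropping to 0 → total 120, payoff 0. No gain.
Town 5 (pledges 0, payoff 121): pledging 50 → total 250, payoff 71. No gain.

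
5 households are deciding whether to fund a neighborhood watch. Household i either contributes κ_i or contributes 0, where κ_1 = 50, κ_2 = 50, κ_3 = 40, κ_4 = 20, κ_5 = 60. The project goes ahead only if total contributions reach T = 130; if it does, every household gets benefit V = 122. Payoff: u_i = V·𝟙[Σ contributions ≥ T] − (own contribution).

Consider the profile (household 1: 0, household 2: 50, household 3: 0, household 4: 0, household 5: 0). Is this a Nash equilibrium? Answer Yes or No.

Total = 50 < 130: not provided.
Household 1 (pledges 0, payoff 0): pledging 50 → total 100, payoff -50. No gain.
Household 2 (pledges 50, payoff -50): dropping to 0 → total 0, payoff 0. Profitable deviation.

No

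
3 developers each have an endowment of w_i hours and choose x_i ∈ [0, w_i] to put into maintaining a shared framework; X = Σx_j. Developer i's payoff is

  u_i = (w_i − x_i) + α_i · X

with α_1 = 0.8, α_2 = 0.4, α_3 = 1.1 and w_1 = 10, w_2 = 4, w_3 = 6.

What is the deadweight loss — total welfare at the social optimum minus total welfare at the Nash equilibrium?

18.2

∂u_i/∂x_i = α_i − 1, so developer i contributes w_i if α_i > 1, else 0.
α_i > 1 for i ∈ {3}; NE contributions (0, 0, 6), X = 6.
W^NE = Σw_i − X^NE + (Σα_i)·X^NE = 20 + 1.3·6 = 27.8.
Planner: ∂(Σu_j)/∂x_i = Σα_j − 1 = 1.3 > 0, so everyone contributes w_i; X^SO = 20, W^SO = 20 + 1.3·20 = 46.
Deadweight loss = 18.2.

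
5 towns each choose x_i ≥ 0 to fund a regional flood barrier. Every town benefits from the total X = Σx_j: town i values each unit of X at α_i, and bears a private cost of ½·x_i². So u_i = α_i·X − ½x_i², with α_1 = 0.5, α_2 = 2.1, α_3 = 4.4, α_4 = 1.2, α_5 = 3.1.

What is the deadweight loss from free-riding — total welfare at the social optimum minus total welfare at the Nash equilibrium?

Town i's FOC: ∂u_i/∂x_i = α_i − x_i = 0, so x_i* = α_i.
NE contributions = (0.5, 2.1, 4.4, 1.2, 3.1); X = 11.3.
W^NE = (Σα)·X − ½Σα_i² = 11.3² − ½·35.07 = 110.155.
Planner sets x_i = Σα_j = 11.3 for every i, so X^SO = 5·11.3 = 56.5.
W^SO = (Σα)·X^SO − ½·5·(Σα)² = (5/2)·11.3² = 319.225.
Deadweight loss = W^SO − W^NE = 209.07.

209.07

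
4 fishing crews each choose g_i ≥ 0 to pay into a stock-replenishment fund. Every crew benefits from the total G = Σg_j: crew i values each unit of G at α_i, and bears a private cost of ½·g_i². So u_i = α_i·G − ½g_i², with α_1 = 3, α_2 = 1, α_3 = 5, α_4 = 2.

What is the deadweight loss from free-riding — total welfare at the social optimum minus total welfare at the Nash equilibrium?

140.5

Crew i's FOC: ∂u_i/∂g_i = α_i − g_i = 0, so g_i* = α_i.
NE contributions = (3, 1, 5, 2); G = 11.
W^NE = (Σα)·G − ½Σα_i² = 11² − ½·39 = 101.5.
Planner sets g_i = Σα_j = 11 for every i, so G^SO = 4·11 = 44.
W^SO = (Σα)·G^SO − ½·4·(Σα)² = (4/2)·11² = 242.
Deadweight loss = W^SO − W^NE = 140.5.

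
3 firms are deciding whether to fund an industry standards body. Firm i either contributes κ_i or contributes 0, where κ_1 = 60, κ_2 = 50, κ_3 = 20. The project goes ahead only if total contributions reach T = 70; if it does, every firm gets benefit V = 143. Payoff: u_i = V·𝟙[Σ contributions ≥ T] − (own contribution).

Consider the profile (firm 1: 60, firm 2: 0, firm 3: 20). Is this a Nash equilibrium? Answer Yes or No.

Total = 80 ≥ 70: provided.
Firm 1 (pledges 60, payoff 83): dropping to 0 → total 20, payoff 0. No gain.
Firm 2 (pledges 0, payoff 143): pledging 50 → total 130, payoff 93. No gain.
Firm 3 (pledges 20, payoff 123): dropping to 0 → total 60, payoff 0. No gain.

Yes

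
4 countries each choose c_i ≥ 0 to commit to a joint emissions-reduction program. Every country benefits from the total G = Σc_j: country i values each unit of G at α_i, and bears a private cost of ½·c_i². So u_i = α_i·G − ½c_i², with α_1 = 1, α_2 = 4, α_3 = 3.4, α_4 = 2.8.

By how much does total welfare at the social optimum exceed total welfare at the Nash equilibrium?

143.64

Country i's FOC: ∂u_i/∂c_i = α_i − c_i = 0, so c_i* = α_i.
NE contributions = (1, 4, 3.4, 2.8); G = 11.2.
W^NE = (Σα)·G − ½Σα_i² = 11.2² − ½·36.4 = 107.24.
Planner sets c_i = Σα_j = 11.2 for every i, so G^SO = 4·11.2 = 44.8.
W^SO = (Σα)·G^SO − ½·4·(Σα)² = (4/2)·11.2² = 250.88.
Deadweight loss = W^SO − W^NE = 143.64.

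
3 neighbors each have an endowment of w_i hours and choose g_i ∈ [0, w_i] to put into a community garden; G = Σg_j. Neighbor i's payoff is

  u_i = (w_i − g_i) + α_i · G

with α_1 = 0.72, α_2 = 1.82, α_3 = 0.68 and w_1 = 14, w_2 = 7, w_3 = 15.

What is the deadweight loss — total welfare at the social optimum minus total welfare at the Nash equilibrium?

64.38

∂u_i/∂g_i = α_i − 1, so neighbor i contributes w_i if α_i > 1, else 0.
α_i > 1 for i ∈ {2}; NE contributions (0, 7, 0), G = 7.
W^NE = Σw_i − G^NE + (Σα_i)·G^NE = 36 + 2.22·7 = 51.54.
Planner: ∂(Σu_j)/∂g_i = Σα_j − 1 = 2.22 > 0, so everyone contributes w_i; G^SO = 36, W^SO = 36 + 2.22·36 = 115.92.
Deadweight loss = 64.38.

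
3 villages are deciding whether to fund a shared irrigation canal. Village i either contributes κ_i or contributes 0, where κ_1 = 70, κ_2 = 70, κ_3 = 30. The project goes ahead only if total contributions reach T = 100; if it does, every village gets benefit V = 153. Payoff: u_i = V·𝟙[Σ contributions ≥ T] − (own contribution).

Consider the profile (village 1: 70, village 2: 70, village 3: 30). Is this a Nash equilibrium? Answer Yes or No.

No

Total = 170 ≥ 100: provided.
Village 1 (pledges 70, payoff 83): dropping to 0 → total 100, payoff 153. Profitable deviation.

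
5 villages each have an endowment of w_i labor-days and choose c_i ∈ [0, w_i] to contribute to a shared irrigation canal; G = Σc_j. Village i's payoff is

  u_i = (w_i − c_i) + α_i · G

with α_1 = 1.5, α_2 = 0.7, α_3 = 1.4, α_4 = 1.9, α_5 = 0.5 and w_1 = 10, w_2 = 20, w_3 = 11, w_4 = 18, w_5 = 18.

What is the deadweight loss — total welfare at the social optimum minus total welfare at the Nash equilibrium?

190

∂u_i/∂c_i = α_i − 1, so village i contributes w_i if α_i > 1, else 0.
α_i > 1 for i ∈ {1, 3, 4}; NE contributions (10, 0, 11, 18, 0), G = 39.
W^NE = Σw_i − G^NE + (Σα_i)·G^NE = 77 + 5·39 = 272.
Planner: ∂(Σu_j)/∂c_i = Σα_j − 1 = 5 > 0, so everyone contributes w_i; G^SO = 77, W^SO = 77 + 5·77 = 462.
Deadweight loss = 190.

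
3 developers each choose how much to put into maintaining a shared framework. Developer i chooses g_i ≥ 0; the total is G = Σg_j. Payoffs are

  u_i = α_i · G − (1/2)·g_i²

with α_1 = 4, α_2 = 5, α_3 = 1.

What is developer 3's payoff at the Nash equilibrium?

9.5

Developer i's FOC: ∂u_i/∂g_i = α_i − g_i = 0, so g_i* = α_i.
NE contributions = (4, 5, 1); G = 10.
u_3 = α_3·G − ½·(g_3)² = 1·10 − ½·1² = 9.5.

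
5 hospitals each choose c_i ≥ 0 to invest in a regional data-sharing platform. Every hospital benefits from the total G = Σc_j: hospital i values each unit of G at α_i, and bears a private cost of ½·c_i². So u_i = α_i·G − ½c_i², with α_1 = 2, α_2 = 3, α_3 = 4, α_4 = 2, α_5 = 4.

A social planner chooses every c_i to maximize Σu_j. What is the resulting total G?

75

Planner FOC: ∂(Σu_j)/∂c_i = (Σα_j) − c_i = 0, so c_i^SO = Σα_j = 15 for every i; G^SO = 75.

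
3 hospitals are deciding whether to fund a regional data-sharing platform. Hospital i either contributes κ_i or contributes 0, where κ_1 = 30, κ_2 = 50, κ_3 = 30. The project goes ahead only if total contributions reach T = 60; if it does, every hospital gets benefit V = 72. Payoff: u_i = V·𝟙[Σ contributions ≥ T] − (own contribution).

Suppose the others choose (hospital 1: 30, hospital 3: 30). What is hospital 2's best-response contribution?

Others' total = 60 ≥ 60; contributing adds cost 50 for no extra benefit.
Best response: 0.

0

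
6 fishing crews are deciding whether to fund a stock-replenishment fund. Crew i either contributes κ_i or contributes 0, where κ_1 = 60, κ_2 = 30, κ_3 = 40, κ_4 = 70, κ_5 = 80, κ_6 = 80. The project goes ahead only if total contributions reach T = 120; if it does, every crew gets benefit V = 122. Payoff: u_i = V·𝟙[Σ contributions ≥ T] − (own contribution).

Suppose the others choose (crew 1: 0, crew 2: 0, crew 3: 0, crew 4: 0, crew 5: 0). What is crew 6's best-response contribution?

0

Others' total = 0. Even contributing 80 gives 80 < 120: no benefit either way.
Best response: 0.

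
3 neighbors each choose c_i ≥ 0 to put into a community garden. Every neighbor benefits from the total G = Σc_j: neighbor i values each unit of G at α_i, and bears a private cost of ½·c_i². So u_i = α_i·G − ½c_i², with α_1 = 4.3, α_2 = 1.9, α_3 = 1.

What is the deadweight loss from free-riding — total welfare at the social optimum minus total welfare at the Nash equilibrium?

37.47

Neighbor i's FOC: ∂u_i/∂c_i = α_i − c_i = 0, so c_i* = α_i.
NE contributions = (4.3, 1.9, 1); G = 7.2.
W^NE = (Σα)·G − ½Σα_i² = 7.2² − ½·23.1 = 40.29.
Planner sets c_i = Σα_j = 7.2 for every i, so G^SO = 3·7.2 = 21.6.
W^SO = (Σα)·G^SO − ½·3·(Σα)² = (3/2)·7.2² = 77.76.
Deadweight loss = W^SO − W^NE = 37.47.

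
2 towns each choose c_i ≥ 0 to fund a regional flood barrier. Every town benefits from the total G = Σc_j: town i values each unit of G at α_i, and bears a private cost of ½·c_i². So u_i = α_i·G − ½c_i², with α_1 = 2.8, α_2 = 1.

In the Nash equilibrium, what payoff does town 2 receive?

Town i's FOC: ∂u_i/∂c_i = α_i − c_i = 0, so c_i* = α_i.
NE contributions = (2.8, 1); G = 3.8.
u_2 = α_2·G − ½·(c_2)² = 1·3.8 − ½·1² = 3.3.

3.3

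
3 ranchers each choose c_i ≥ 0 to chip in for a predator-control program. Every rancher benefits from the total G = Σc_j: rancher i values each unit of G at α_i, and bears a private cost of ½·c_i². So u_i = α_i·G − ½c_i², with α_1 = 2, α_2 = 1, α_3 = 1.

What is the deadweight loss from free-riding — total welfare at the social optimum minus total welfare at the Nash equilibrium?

11

Rancher i's FOC: ∂u_i/∂c_i = α_i − c_i = 0, so c_i* = α_i.
NE contributions = (2, 1, 1); G = 4.
W^NE = (Σα)·G − ½Σα_i² = 4² − ½·6 = 13.
Planner sets c_i = Σα_j = 4 for every i, so G^SO = 3·4 = 12.
W^SO = (Σα)·G^SO − ½·3·(Σα)² = (3/2)·4² = 24.
Deadweight loss = W^SO − W^NE = 11.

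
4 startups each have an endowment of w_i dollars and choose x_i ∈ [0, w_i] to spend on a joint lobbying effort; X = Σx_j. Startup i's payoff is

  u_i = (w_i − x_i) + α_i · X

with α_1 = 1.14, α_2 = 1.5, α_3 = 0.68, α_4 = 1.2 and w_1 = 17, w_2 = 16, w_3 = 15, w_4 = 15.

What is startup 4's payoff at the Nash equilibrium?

57.6

∂u_i/∂x_i = α_i − 1, so startup i contributes w_i if α_i > 1, else 0.
α_i > 1 for i ∈ {1, 2, 4}; NE contributions (17, 16, 0, 15), X = 48.
u_4 = (15 − 15) + 1.2·48 = 57.6.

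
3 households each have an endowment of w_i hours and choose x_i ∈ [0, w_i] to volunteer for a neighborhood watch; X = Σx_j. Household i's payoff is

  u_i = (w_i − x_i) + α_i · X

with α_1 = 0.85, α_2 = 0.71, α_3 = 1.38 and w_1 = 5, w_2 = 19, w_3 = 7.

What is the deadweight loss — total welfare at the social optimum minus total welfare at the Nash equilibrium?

46.56

∂u_i/∂x_i = α_i − 1, so household i contributes w_i if α_i > 1, else 0.
α_i > 1 for i ∈ {3}; NE contributions (0, 0, 7), X = 7.
W^NE = Σw_i − X^NE + (Σα_i)·X^NE = 31 + 1.94·7 = 44.58.
Planner: ∂(Σu_j)/∂x_i = Σα_j − 1 = 1.94 > 0, so everyone contributes w_i; X^SO = 31, W^SO = 31 + 1.94·31 = 91.14.
Deadweight loss = 46.56.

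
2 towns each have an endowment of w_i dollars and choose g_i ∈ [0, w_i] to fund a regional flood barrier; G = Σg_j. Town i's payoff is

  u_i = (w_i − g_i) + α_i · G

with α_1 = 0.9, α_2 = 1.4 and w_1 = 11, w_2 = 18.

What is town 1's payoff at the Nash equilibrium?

∂u_i/∂g_i = α_i − 1, so town i contributes w_i if α_i > 1, else 0.
α_i > 1 for i ∈ {2}; NE contributions (0, 18), G = 18.
u_1 = (11 − 0) + 0.9·18 = 27.2.

27.2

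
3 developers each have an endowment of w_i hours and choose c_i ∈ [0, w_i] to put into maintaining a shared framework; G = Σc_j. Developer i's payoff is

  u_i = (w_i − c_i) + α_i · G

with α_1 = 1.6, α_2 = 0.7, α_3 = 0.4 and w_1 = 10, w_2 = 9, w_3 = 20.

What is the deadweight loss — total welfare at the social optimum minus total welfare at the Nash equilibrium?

49.3

∂u_i/∂c_i = α_i − 1, so developer i contributes w_i if α_i > 1, else 0.
α_i > 1 for i ∈ {1}; NE contributions (10, 0, 0), G = 10.
W^NE = Σw_i − G^NE + (Σα_i)·G^NE = 39 + 1.7·10 = 56.
Planner: ∂(Σu_j)/∂c_i = Σα_j − 1 = 1.7 > 0, so everyone contributes w_i; G^SO = 39, W^SO = 39 + 1.7·39 = 105.3.
Deadweight loss = 49.3.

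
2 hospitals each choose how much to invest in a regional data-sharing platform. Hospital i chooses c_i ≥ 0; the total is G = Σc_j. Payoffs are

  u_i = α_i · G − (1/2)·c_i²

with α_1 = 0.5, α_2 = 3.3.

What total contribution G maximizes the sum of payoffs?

Planner FOC: ∂(Σu_j)/∂c_i = (Σα_j) − c_i = 0, so c_i^SO = Σα_j = 3.8 for every i; G^SO = 7.6.

7.6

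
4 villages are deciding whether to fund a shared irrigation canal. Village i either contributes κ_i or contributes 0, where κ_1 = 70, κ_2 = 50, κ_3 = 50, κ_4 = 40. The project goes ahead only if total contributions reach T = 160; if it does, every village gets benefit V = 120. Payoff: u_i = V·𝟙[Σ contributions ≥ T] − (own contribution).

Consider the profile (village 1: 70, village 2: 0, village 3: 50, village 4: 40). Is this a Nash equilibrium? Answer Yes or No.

Total = 160 ≥ 160: provided.
Village 1 (pledges 70, payoff 50): dropping to 0 → total 90, payoff 0. No gain.
Village 2 (pledges 0, payoff 120): pledging 50 → total 210, payoff 70. No gain.
Village 3 (pledges 50, payoff 70): dropping to 0 → total 110, payoff 0. No gain.
Village 4 (pledges 40, payoff 80): dropping to 0 → total 120, payoff 0. No gain.

Yes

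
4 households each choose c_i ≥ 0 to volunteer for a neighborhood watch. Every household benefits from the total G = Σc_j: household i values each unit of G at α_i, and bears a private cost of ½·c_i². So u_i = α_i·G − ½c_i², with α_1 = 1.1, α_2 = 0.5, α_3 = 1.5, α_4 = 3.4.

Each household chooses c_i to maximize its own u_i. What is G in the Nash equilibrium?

6.5

Household i's FOC: ∂u_i/∂c_i = α_i − c_i = 0, so c_i* = α_i.
NE contributions = (1.1, 0.5, 1.5, 3.4); G = 6.5.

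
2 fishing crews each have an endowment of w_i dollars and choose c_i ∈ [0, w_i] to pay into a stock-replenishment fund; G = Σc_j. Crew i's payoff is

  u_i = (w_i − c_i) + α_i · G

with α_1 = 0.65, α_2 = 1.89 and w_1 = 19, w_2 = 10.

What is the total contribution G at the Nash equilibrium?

∂u_i/∂c_i = α_i − 1, so crew i contributes w_i if α_i > 1, else 0.
α_i > 1 for i ∈ {2}; NE contributions (0, 10), G = 10.

10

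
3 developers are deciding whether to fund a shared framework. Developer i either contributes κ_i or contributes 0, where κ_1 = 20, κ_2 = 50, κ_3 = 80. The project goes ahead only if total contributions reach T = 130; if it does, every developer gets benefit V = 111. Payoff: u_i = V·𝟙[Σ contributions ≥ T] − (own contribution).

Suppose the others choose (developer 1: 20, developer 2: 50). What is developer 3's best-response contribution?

Others' total = 70. Contributing 80 brings total to 150 ≥ 130: gain V − κ_3 = 31.
Best response: 80.

80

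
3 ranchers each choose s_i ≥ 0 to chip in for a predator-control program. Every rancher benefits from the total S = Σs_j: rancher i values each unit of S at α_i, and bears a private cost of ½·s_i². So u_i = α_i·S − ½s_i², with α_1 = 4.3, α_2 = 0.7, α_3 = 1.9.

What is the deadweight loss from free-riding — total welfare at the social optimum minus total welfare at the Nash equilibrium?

Rancher i's FOC: ∂u_i/∂s_i = α_i − s_i = 0, so s_i* = α_i.
NE contributions = (4.3, 0.7, 1.9); S = 6.9.
W^NE = (Σα)·S − ½Σα_i² = 6.9² − ½·22.59 = 36.315.
Planner sets s_i = Σα_j = 6.9 for every i, so S^SO = 3·6.9 = 20.7.
W^SO = (Σα)·S^SO − ½·3·(Σα)² = (3/2)·6.9² = 71.415.
Deadweight loss = W^SO − W^NE = 35.1.

35.1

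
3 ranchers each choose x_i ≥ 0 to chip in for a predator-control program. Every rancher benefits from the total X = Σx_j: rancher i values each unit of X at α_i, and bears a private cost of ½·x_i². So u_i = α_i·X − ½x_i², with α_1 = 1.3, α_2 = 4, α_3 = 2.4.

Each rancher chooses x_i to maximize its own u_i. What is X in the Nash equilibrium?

7.7

Rancher i's FOC: ∂u_i/∂x_i = α_i − x_i = 0, so x_i* = α_i.
NE contributions = (1.3, 4, 2.4); X = 7.7.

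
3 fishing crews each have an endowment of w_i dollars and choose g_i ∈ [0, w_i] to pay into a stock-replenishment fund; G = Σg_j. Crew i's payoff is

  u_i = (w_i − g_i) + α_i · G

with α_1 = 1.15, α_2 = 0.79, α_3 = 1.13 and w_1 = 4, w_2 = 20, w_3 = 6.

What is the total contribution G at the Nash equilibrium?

10

∂u_i/∂g_i = α_i − 1, so crew i contributes w_i if α_i > 1, else 0.
α_i > 1 for i ∈ {1, 3}; NE contributions (4, 0, 6), G = 10.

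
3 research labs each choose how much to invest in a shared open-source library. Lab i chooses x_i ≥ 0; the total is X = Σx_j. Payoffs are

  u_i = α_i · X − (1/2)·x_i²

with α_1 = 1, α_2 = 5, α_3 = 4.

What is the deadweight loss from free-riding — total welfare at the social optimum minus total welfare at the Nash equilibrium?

71

Lab i's FOC: ∂u_i/∂x_i = α_i − x_i = 0, so x_i* = α_i.
NE contributions = (1, 5, 4); X = 10.
W^NE = (Σα)·X − ½Σα_i² = 10² − ½·42 = 79.
Planner sets x_i = Σα_j = 10 for every i, so X^SO = 3·10 = 30.
W^SO = (Σα)·X^SO − ½·3·(Σα)² = (3/2)·10² = 150.
Deadweight loss = W^SO − W^NE = 71.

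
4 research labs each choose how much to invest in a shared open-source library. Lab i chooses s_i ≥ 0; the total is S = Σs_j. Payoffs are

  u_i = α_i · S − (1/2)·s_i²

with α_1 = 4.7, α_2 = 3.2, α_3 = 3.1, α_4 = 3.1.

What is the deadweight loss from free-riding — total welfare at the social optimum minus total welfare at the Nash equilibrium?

224.585

Lab i's FOC: ∂u_i/∂s_i = α_i − s_i = 0, so s_i* = α_i.
NE contributions = (4.7, 3.2, 3.1, 3.1); S = 14.1.
W^NE = (Σα)·S − ½Σα_i² = 14.1² − ½·51.55 = 173.035.
Planner sets s_i = Σα_j = 14.1 for every i, so S^SO = 4·14.1 = 56.4.
W^SO = (Σα)·S^SO − ½·4·(Σα)² = (4/2)·14.1² = 397.62.
Deadweight loss = W^SO − W^NE = 224.585.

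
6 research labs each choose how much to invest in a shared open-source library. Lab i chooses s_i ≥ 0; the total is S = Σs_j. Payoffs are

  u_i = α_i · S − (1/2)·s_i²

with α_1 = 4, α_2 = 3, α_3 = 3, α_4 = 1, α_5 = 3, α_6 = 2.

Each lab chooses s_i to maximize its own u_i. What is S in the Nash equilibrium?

16

Lab i's FOC: ∂u_i/∂s_i = α_i − s_i = 0, so s_i* = α_i.
NE contributions = (4, 3, 3, 1, 3, 2); S = 16.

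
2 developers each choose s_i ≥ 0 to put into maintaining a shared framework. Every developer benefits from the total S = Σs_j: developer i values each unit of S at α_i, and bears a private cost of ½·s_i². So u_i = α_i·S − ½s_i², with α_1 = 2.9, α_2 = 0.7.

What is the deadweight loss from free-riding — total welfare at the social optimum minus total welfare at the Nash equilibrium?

Developer i's FOC: ∂u_i/∂s_i = α_i − s_i = 0, so s_i* = α_i.
NE contributions = (2.9, 0.7); S = 3.6.
W^NE = (Σα)·S − ½Σα_i² = 3.6² − ½·8.9 = 8.51.
Planner sets s_i = Σα_j = 3.6 for every i, so S^SO = 2·3.6 = 7.2.
W^SO = (Σα)·S^SO − ½·2·(Σα)² = (2/2)·3.6² = 12.96.
Deadweight loss = W^SO − W^NE = 4.45.

4.45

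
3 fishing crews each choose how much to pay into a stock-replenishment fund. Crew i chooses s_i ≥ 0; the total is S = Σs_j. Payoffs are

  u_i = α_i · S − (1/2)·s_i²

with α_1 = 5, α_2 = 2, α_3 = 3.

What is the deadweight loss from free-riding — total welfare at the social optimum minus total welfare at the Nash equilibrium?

69

Crew i's FOC: ∂u_i/∂s_i = α_i − s_i = 0, so s_i* = α_i.
NE contributions = (5, 2, 3); S = 10.
W^NE = (Σα)·S − ½Σα_i² = 10² − ½·38 = 81.
Planner sets s_i = Σα_j = 10 for every i, so S^SO = 3·10 = 30.
W^SO = (Σα)·S^SO − ½·3·(Σα)² = (3/2)·10² = 150.
Deadweight loss = W^SO − W^NE = 69.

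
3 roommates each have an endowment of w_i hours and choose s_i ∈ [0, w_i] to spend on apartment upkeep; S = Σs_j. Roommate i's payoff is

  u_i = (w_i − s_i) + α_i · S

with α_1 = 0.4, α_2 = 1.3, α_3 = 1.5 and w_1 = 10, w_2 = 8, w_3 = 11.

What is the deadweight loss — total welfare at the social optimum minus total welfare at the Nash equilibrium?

22

∂u_i/∂s_i = α_i − 1, so roommate i contributes w_i if α_i > 1, else 0.
α_i > 1 for i ∈ {2, 3}; NE contributions (0, 8, 11), S = 19.
W^NE = Σw_i − S^NE + (Σα_i)·S^NE = 29 + 2.2·19 = 70.8.
Planner: ∂(Σu_j)/∂s_i = Σα_j − 1 = 2.2 > 0, so everyone contributes w_i; S^SO = 29, W^SO = 29 + 2.2·29 = 92.8.
Deadweight loss = 22.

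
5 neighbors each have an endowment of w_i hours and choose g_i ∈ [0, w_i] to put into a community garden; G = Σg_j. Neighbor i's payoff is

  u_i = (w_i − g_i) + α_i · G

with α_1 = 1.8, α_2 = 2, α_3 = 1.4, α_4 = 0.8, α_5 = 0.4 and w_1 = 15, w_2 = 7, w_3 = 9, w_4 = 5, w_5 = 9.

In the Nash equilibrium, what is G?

31

∂u_i/∂g_i = α_i − 1, so neighbor i contributes w_i if α_i > 1, else 0.
α_i > 1 for i ∈ {1, 2, 3}; NE contributions (15, 7, 9, 0, 0), G = 31.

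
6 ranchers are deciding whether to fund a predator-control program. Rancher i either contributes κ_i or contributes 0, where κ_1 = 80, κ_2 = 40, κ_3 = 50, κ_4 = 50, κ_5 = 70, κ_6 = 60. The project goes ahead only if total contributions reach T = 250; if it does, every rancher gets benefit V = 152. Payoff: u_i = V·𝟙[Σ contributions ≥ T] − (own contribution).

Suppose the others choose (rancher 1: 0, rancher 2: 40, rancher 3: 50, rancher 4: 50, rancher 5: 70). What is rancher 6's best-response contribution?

60

Others' total = 210. Contributing 60 brings total to 270 ≥ 250: gain V − κ_6 = 92.
Best response: 60.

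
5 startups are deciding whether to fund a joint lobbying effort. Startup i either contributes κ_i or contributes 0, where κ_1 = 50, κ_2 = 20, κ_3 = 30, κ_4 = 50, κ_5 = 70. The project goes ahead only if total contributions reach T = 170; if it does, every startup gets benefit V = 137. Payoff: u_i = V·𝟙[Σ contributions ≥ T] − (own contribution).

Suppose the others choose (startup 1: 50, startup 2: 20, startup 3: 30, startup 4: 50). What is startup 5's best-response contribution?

Others' total = 150. Contributing 70 brings total to 220 ≥ 170: gain V − κ_5 = 67.
Best response: 70.

70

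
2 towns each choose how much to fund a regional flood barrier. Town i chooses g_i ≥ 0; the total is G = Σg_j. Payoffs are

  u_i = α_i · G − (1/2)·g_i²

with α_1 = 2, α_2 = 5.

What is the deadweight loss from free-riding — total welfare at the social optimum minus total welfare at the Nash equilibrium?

Town i's FOC: ∂u_i/∂g_i = α_i − g_i = 0, so g_i* = α_i.
NE contributions = (2, 5); G = 7.
W^NE = (Σα)·G − ½Σα_i² = 7² − ½·29 = 34.5.
Planner sets g_i = Σα_j = 7 for every i, so G^SO = 2·7 = 14.
W^SO = (Σα)·G^SO − ½·2·(Σα)² = (2/2)·7² = 49.
Deadweight loss = W^SO − W^NE = 14.5.

14.5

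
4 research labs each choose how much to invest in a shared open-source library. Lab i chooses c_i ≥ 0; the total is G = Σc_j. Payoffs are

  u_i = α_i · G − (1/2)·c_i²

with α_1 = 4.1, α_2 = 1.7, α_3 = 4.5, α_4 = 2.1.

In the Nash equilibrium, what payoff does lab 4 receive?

23.835

Lab i's FOC: ∂u_i/∂c_i = α_i − c_i = 0, so c_i* = α_i.
NE contributions = (4.1, 1.7, 4.5, 2.1); G = 12.4.
u_4 = α_4·G − ½·(c_4)² = 2.1·12.4 − ½·2.1² = 23.835.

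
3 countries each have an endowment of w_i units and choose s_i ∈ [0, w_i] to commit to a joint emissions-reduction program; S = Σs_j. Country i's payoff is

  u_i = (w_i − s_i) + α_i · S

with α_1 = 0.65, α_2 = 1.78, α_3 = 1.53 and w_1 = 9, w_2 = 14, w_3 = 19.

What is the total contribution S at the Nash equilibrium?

33

∂u_i/∂s_i = α_i − 1, so country i contributes w_i if α_i > 1, else 0.
α_i > 1 for i ∈ {2, 3}; NE contributions (0, 14, 19), S = 33.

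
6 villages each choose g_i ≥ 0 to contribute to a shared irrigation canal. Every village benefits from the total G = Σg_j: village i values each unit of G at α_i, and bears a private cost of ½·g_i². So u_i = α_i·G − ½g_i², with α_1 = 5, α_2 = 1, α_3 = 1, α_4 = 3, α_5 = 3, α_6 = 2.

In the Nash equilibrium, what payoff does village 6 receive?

Village i's FOC: ∂u_i/∂g_i = α_i − g_i = 0, so g_i* = α_i.
NE contributions = (5, 1, 1, 3, 3, 2); G = 15.
u_6 = α_6·G − ½·(g_6)² = 2·15 − ½·2² = 28.

28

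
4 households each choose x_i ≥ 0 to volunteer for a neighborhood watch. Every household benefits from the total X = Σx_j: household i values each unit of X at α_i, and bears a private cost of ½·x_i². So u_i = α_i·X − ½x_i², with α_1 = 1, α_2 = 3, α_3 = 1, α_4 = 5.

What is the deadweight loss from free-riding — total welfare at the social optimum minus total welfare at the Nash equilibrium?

Household i's FOC: ∂u_i/∂x_i = α_i − x_i = 0, so x_i* = α_i.
NE contributions = (1, 3, 1, 5); X = 10.
W^NE = (Σα)·X − ½Σα_i² = 10² − ½·36 = 82.
Planner sets x_i = Σα_j = 10 for every i, so X^SO = 4·10 = 40.
W^SO = (Σα)·X^SO − ½·4·(Σα)² = (4/2)·10² = 200.
Deadweight loss = W^SO − W^NE = 118.

118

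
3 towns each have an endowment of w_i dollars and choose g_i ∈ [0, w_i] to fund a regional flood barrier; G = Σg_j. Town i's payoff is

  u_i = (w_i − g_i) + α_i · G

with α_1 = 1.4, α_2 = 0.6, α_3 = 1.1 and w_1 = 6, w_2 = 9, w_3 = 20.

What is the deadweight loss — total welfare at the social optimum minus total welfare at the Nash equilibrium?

18.9

∂u_i/∂g_i = α_i − 1, so town i contributes w_i if α_i > 1, else 0.
α_i > 1 for i ∈ {1, 3}; NE contributions (6, 0, 20), G = 26.
W^NE = Σw_i − G^NE + (Σα_i)·G^NE = 35 + 2.1·26 = 89.6.
Planner: ∂(Σu_j)/∂g_i = Σα_j − 1 = 2.1 > 0, so everyone contributes w_i; G^SO = 35, W^SO = 35 + 2.1·35 = 108.5.
Deadweight loss = 18.9.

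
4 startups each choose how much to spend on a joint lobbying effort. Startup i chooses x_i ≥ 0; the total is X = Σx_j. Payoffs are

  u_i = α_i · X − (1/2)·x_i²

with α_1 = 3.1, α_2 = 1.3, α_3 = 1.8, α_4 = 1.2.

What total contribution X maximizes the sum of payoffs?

Planner FOC: ∂(Σu_j)/∂x_i = (Σα_j) − x_i = 0, so x_i^SO = Σα_j = 7.4 for every i; X^SO = 29.6.

29.6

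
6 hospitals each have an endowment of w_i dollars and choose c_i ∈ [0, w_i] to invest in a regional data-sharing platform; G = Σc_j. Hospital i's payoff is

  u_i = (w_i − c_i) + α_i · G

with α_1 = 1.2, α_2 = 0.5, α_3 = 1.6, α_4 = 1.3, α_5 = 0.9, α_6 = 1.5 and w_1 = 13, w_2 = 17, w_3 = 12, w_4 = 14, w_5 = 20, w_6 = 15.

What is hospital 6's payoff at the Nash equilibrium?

81

∂u_i/∂c_i = α_i − 1, so hospital i contributes w_i if α_i > 1, else 0.
α_i > 1 for i ∈ {1, 3, 4, 6}; NE contributions (13, 0, 12, 14, 0, 15), G = 54.
u_6 = (15 − 15) + 1.5·54 = 81.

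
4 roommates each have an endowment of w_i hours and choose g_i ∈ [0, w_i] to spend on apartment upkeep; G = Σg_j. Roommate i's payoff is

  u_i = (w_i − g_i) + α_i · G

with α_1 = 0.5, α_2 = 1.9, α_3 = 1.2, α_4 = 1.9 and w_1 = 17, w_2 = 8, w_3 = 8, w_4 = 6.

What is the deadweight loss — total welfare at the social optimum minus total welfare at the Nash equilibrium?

76.5

∂u_i/∂g_i = α_i − 1, so roommate i contributes w_i if α_i > 1, else 0.
α_i > 1 for i ∈ {2, 3, 4}; NE contributions (0, 8, 8, 6), G = 22.
W^NE = Σw_i − G^NE + (Σα_i)·G^NE = 39 + 4.5·22 = 138.
Planner: ∂(Σu_j)/∂g_i = Σα_j − 1 = 4.5 > 0, so everyone contributes w_i; G^SO = 39, W^SO = 39 + 4.5·39 = 214.5.
Deadweight loss = 76.5.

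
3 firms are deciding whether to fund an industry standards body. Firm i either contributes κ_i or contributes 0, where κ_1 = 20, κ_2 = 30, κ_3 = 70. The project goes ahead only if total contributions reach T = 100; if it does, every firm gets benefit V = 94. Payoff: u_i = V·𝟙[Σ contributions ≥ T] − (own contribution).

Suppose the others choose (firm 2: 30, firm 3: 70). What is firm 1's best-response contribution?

0

Others' total = 100 ≥ 100; contributing adds cost 20 for no extra benefit.
Best response: 0.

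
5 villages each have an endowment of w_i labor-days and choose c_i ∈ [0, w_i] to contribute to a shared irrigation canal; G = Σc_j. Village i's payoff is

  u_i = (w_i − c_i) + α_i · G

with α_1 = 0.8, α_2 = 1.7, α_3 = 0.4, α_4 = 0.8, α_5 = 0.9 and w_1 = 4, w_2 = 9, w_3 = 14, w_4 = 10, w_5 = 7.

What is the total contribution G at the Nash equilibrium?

∂u_i/∂c_i = α_i − 1, so village i contributes w_i if α_i > 1, else 0.
α_i > 1 for i ∈ {2}; NE contributions (0, 9, 0, 0, 0), G = 9.

9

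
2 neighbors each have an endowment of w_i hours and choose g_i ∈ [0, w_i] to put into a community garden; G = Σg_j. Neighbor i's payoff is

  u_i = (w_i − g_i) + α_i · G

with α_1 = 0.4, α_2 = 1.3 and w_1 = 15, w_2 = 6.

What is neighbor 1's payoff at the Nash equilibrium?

17.4

∂u_i/∂g_i = α_i − 1, so neighbor i contributes w_i if α_i > 1, else 0.
α_i > 1 for i ∈ {2}; NE contributions (0, 6), G = 6.
u_1 = (15 − 0) + 0.4·6 = 17.4.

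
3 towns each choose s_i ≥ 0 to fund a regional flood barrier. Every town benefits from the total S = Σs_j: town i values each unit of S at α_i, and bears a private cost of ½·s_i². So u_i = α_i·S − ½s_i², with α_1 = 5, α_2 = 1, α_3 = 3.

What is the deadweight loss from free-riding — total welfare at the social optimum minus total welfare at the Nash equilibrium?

58

Town i's FOC: ∂u_i/∂s_i = α_i − s_i = 0, so s_i* = α_i.
NE contributions = (5, 1, 3); S = 9.
W^NE = (Σα)·S − ½Σα_i² = 9² − ½·35 = 63.5.
Planner sets s_i = Σα_j = 9 for every i, so S^SO = 3·9 = 27.
W^SO = (Σα)·S^SO − ½·3·(Σα)² = (3/2)·9² = 121.5.
Deadweight loss = W^SO − W^NE = 58.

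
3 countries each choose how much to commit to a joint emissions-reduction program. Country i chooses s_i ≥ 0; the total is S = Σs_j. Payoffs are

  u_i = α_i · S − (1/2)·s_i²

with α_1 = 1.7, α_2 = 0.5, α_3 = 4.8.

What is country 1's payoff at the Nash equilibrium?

Country i's FOC: ∂u_i/∂s_i = α_i − s_i = 0, so s_i* = α_i.
NE contributions = (1.7, 0.5, 4.8); S = 7.
u_1 = α_1·S − ½·(s_1)² = 1.7·7 − ½·1.7² = 10.455.

10.455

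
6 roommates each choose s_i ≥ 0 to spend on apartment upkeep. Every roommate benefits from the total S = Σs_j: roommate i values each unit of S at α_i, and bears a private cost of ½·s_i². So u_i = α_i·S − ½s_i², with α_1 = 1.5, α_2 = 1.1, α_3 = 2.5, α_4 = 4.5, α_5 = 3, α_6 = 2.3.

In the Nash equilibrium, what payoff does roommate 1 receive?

21.225

Roommate i's FOC: ∂u_i/∂s_i = α_i − s_i = 0, so s_i* = α_i.
NE contributions = (1.5, 1.1, 2.5, 4.5, 3, 2.3); S = 14.9.
u_1 = α_1·S − ½·(s_1)² = 1.5·14.9 − ½·1.5² = 21.225.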